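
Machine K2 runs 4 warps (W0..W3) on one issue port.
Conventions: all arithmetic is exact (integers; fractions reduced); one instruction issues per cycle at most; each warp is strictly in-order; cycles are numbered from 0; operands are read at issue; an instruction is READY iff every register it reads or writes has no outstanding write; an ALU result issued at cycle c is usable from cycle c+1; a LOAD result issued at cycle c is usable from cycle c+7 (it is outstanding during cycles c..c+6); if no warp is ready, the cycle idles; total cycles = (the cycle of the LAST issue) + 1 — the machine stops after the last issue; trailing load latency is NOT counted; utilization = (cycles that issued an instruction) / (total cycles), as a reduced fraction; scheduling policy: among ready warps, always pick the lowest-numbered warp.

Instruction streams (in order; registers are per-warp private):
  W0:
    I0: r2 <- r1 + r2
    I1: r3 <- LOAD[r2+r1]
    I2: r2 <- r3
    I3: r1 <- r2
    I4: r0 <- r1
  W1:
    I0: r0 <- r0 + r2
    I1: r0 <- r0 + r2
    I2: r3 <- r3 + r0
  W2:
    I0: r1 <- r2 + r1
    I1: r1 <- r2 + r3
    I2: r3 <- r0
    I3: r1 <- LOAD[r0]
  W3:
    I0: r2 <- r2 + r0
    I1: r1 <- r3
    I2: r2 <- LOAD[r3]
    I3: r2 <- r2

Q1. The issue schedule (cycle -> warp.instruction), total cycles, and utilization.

cycle 0: W0.I0
cycle 1: W0.I1
cycle 2: W1.I0
cycle 3: W1.I1
cycle 4: W1.I2
cycle 5: W2.I0
cycle 6: W2.I1
cycle 7: W2.I2
cycle 8: W0.I2
cycle 9: W0.I3
cycle 10: W0.I4
cycle 11: W2.I3
cycle 12: W3.I0
cycle 13: W3.I1
cycle 14: W3.I2
cycle 15: idle
cycle 16: idle
cycle 17: idle
cycle 18: idle
cycle 19: idle
cycle 20: idle
cycle 21: W3.I3

Answer: 22 cycles, utilization 8/11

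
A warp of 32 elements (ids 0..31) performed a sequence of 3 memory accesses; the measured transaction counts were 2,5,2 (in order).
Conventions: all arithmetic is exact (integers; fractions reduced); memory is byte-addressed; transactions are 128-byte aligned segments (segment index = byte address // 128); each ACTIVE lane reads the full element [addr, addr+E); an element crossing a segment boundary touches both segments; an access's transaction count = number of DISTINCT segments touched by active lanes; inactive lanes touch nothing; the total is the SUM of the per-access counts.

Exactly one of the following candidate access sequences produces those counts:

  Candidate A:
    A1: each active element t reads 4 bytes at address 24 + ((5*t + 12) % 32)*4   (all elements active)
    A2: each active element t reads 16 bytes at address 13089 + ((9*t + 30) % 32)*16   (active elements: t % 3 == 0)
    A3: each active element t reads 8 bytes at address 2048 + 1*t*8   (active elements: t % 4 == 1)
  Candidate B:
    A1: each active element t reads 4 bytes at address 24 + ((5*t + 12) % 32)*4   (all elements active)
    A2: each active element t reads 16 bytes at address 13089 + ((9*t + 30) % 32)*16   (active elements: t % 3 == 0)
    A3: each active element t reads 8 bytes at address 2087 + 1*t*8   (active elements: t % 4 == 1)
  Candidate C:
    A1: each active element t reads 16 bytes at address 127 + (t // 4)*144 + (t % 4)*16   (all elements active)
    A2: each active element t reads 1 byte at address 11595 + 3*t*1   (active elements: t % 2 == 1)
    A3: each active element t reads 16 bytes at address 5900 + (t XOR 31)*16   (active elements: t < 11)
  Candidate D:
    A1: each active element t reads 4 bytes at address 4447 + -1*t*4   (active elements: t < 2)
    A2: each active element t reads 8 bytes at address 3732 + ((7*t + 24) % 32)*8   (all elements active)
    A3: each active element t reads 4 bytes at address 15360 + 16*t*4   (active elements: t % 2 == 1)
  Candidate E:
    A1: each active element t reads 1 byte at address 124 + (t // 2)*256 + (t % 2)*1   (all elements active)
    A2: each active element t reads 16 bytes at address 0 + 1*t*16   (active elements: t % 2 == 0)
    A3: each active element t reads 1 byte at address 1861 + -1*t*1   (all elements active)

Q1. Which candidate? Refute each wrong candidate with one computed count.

B: A3 gives 3 transactions, not 2
C: A1 gives 10 transactions, not 2
D: A1 gives 1 transaction, not 2
E: A1 gives 16 transactions, not 2
A: all counts match (2,5,2)

Answer: A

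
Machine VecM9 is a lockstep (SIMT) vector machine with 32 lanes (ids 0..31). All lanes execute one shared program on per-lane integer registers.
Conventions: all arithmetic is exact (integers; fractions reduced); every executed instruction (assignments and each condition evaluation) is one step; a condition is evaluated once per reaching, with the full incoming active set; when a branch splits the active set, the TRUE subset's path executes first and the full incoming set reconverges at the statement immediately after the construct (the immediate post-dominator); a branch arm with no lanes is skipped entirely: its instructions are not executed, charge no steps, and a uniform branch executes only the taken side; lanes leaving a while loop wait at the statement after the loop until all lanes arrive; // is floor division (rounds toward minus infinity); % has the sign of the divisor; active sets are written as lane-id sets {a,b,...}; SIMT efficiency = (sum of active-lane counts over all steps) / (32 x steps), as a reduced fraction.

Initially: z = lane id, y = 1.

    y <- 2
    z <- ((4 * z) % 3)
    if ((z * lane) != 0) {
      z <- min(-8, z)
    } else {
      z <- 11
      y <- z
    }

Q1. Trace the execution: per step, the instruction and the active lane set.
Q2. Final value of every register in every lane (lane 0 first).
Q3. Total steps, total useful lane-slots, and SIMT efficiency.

step 0: y <- 2                       {0,1,2,3,4,5,6,7,8,9,10,11,12,13,14,15,16,17,18,19,20,21,22,23,24,25,26,27,28,29,30,31}
step 1: z <- ((4 * z) % 3)           {0,1,2,3,4,5,6,7,8,9,10,11,12,13,14,15,16,17,18,19,20,21,22,23,24,25,26,27,28,29,30,31}
step 2: eval ((z * lane) != 0)       {0,1,2,3,4,5,6,7,8,9,10,11,12,13,14,15,16,17,18,19,20,21,22,23,24,25,26,27,28,29,30,31}
step 3: z <- min(-8, z)              {1,2,4,5,7,8,10,11,13,14,16,17,19,20,22,23,25,26,28,29,31}
step 4: z <- 11                      {0,3,6,9,12,15,18,21,24,27,30}
step 5: y <- z                       {0,3,6,9,12,15,18,21,24,27,30}

Answer: 6 steps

z: 11,-8,-8,11,-8,-8,11,-8,-8,11,-8,-8,11,-8,-8,11,-8,-8,11,-8,-8,11,-8,-8,11,-8,-8,11,-8,-8,11,-8
y: 11,2,2,11,2,2,11,2,2,11,2,2,11,2,2,11,2,2,11,2,2,11,2,2,11,2,2,11,2,2,11,2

steps = 6; useful = 139; efficiency = 139/192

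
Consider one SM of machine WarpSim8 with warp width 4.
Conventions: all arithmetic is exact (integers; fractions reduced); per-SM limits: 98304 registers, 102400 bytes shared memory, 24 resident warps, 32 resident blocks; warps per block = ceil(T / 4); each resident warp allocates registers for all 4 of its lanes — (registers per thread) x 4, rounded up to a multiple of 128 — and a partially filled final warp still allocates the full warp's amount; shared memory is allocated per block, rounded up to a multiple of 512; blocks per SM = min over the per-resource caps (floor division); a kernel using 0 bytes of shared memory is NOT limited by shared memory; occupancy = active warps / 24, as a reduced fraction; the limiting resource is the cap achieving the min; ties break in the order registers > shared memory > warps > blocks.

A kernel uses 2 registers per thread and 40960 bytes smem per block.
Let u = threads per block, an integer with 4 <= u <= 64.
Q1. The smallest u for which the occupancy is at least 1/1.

Answer: u = 45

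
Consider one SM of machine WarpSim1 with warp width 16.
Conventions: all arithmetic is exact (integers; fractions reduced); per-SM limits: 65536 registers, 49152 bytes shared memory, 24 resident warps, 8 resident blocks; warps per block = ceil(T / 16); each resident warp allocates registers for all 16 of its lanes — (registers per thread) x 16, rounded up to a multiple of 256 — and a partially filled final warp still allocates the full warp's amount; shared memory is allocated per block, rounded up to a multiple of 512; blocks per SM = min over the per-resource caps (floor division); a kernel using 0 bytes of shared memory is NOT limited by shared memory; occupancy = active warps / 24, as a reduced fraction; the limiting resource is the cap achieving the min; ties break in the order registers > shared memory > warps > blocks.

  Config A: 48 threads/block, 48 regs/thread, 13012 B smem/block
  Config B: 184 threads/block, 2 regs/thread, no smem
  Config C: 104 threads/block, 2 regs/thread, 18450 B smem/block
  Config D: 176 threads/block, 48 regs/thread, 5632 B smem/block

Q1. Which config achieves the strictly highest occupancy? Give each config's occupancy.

occupancies: A 3/8, B 1, C 7/12, D 11/12

Answer: B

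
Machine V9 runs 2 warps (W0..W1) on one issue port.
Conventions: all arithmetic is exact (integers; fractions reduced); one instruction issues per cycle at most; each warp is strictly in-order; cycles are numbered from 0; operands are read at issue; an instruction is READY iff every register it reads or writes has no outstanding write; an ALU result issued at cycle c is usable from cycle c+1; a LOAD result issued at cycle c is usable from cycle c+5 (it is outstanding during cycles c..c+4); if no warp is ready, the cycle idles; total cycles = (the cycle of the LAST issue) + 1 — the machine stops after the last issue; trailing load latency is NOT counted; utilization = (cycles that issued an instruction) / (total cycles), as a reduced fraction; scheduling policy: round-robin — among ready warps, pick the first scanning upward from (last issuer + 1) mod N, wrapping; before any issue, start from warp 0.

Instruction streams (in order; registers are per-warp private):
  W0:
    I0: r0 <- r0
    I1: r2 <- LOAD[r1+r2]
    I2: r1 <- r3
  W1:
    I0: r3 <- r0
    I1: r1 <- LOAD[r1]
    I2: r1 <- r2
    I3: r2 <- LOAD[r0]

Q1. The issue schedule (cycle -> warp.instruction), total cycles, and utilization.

cycle 0: W0.I0
cycle 1: W1.I0
cycle 2: W0.I1
cycle 3: W1.I1
cycle 4: W0.I2
cycle 5: idle
cycle 6: idle
cycle 7: idle
cycle 8: W1.I2
cycle 9: W1.I3

Answer: 10 cycles, utilization 7/10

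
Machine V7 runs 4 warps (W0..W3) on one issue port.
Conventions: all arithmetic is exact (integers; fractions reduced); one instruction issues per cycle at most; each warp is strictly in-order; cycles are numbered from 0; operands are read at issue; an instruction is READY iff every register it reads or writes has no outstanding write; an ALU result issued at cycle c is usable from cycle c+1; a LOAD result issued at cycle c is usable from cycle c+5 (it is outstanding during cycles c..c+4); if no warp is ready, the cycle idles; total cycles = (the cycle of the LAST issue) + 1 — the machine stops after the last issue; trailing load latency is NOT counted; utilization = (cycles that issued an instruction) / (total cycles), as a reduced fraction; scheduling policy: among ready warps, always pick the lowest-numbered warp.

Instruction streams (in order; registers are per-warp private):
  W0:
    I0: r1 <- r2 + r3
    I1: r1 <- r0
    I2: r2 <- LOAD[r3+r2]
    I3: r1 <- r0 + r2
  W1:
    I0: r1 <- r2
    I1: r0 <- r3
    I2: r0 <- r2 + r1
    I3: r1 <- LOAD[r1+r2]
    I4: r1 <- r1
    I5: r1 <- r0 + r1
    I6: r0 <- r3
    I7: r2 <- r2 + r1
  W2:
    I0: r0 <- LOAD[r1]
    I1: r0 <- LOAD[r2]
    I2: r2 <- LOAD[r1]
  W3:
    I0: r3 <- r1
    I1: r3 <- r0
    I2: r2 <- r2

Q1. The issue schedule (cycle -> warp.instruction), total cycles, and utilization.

cycle 0: W0.I0
cycle 1: W0.I1
cycle 2: W0.I2
cycle 3: W1.I0
cycle 4: W1.I1
cycle 5: W1.I2
cycle 6: W1.I3
cycle 7: W0.I3
cycle 8: W2.I0
cycle 9: W3.I0
cycle 10: W3.I1
cycle 11: W1.I4
cycle 12: W1.I5
cycle 13: W1.I6
cycle 14: W1.I7
cycle 15: W2.I1
cycle 16: W2.I2
cycle 17: W3.I2

Answer: 18 cycles, utilization 1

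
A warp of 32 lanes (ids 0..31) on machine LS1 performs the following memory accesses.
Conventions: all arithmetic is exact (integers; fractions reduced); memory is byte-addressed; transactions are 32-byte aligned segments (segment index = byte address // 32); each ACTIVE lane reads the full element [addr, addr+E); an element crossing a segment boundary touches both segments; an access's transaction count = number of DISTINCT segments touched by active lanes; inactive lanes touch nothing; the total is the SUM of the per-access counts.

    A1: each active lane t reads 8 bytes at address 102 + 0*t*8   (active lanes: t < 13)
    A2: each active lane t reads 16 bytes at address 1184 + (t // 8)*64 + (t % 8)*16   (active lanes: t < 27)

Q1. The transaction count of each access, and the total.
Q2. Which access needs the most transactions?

A1: 1 transaction
A2: 8 transactions

Answer: 1,8; total 9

Answer: A2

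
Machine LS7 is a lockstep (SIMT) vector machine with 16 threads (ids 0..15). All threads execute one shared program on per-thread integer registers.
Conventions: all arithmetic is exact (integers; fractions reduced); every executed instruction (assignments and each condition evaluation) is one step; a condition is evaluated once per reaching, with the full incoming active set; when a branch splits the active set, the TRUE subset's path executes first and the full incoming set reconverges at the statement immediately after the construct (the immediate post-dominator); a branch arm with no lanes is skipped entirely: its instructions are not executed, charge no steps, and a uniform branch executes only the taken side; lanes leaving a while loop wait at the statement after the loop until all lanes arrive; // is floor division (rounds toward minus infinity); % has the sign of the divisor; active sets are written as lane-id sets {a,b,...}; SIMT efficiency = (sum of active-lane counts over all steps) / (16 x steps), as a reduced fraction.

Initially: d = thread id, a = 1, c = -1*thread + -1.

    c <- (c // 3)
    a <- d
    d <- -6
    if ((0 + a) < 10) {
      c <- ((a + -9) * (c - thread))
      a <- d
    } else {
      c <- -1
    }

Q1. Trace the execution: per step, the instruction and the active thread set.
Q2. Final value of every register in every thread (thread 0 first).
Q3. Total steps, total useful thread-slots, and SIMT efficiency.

step 0: c <- (c // 3)                {0,1,2,3,4,5,6,7,8,9,10,11,12,13,14,15}
step 1: a <- d                       {0,1,2,3,4,5,6,7,8,9,10,11,12,13,14,15}
step 2: d <- -6                      {0,1,2,3,4,5,6,7,8,9,10,11,12,13,14,15}
step 3: eval ((0 + a) < 10)          {0,1,2,3,4,5,6,7,8,9,10,11,12,13,14,15}
step 4: c <- ((a + -9) * (c - thread)) {0,1,2,3,4,5,6,7,8,9}
step 5: a <- d                       {0,1,2,3,4,5,6,7,8,9}
step 6: c <- -1                      {10,11,12,13,14,15}

Answer: 7 steps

d: -6,-6,-6,-6,-6,-6,-6,-6,-6,-6,-6,-6,-6,-6,-6,-6
a: -6,-6,-6,-6,-6,-6,-6,-6,-6,-6,10,11,12,13,14,15
c: 9,16,21,30,30,28,27,20,11,0,-1,-1,-1,-1,-1,-1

steps = 7; useful = 90; efficiency = 90/112 = 45/56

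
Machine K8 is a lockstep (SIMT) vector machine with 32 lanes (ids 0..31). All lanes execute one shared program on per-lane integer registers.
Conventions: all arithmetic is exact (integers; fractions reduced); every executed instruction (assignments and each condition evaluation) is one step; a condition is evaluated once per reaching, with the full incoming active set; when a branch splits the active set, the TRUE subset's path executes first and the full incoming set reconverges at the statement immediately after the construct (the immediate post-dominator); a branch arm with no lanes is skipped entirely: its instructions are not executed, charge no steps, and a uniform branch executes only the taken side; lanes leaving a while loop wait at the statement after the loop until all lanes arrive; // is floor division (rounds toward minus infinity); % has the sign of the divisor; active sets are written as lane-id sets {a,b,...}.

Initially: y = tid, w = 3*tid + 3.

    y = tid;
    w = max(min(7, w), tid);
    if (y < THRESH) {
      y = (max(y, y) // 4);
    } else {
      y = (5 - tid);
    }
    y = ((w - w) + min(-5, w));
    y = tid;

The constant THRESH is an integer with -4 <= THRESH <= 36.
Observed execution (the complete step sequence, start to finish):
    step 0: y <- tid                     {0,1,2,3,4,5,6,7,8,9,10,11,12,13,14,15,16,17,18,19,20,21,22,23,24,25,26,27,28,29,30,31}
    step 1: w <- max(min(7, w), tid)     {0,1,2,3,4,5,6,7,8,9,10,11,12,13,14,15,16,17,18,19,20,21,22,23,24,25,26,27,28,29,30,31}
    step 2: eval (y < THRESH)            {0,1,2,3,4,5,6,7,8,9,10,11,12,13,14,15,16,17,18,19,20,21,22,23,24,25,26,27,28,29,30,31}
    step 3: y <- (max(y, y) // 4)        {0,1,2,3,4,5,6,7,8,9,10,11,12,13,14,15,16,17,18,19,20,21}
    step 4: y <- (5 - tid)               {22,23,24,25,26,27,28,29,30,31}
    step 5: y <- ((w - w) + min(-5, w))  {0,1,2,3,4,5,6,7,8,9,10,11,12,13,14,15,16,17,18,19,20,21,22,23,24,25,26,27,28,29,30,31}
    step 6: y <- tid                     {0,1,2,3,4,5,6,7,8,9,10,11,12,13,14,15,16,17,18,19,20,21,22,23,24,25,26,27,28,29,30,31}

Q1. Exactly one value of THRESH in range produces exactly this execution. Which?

Answer: THRESH = 22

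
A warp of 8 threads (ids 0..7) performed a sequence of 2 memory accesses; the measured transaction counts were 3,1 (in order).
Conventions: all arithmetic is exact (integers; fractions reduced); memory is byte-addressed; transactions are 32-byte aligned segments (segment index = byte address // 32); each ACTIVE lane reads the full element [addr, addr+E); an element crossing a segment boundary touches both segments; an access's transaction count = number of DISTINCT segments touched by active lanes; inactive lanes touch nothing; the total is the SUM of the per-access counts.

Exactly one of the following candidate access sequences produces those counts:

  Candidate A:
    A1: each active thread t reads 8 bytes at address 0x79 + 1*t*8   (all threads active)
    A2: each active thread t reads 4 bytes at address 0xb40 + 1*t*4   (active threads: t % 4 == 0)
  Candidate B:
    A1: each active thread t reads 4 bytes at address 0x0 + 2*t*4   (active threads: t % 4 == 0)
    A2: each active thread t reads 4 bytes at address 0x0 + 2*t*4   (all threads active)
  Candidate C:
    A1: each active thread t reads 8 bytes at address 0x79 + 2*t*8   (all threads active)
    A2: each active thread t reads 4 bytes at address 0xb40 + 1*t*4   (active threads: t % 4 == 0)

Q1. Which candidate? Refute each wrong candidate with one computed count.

B: A1 gives 2 transactions, not 3
C: A1 gives 5 transactions, not 3
A: all counts match (3,1)

Answer: A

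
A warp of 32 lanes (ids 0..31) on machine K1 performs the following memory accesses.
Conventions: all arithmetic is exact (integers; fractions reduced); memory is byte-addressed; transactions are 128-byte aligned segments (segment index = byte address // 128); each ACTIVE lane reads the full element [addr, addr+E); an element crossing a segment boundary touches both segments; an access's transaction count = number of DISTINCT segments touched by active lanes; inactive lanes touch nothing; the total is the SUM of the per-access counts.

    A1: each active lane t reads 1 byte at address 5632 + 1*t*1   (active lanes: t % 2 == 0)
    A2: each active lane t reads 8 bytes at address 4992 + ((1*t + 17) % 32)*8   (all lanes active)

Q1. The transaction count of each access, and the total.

A1: 1 transaction
A2: 2 transactions

Answer: 1,2; total 3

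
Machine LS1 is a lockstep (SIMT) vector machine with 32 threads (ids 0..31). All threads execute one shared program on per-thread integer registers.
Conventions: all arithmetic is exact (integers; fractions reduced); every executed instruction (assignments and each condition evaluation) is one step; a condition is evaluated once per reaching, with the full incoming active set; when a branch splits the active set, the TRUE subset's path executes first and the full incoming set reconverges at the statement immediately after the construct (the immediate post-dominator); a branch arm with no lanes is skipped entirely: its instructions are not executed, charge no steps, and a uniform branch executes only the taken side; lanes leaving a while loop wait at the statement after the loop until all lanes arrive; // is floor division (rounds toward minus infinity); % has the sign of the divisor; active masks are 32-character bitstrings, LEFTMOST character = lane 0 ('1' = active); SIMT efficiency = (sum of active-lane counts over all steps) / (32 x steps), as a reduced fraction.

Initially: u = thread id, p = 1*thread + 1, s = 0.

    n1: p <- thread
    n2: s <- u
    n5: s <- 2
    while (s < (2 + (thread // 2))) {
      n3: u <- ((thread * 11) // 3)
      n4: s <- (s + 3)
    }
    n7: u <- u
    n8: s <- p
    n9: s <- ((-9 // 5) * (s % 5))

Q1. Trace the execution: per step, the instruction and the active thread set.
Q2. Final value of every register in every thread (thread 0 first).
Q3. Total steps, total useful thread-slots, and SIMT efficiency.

step 0: p <- thread                  11111111111111111111111111111111
step 1: s <- u                       11111111111111111111111111111111
step 2: s <- 2                       11111111111111111111111111111111
step 3: eval (s < (2 + (thread // 2))) 11111111111111111111111111111111
step 4: u <- ((thread * 11) // 3)    00111111111111111111111111111111
step 5: s <- (s + 3)                 00111111111111111111111111111111
step 6: eval (s < (2 + (thread // 2))) 00111111111111111111111111111111
step 7: u <- ((thread * 11) // 3)    00000000111111111111111111111111
step 8: s <- (s + 3)                 00000000111111111111111111111111
step 9: eval (s < (2 + (thread // 2))) 00000000111111111111111111111111
step 10: u <- ((thread * 11) // 3)    00000000000000111111111111111111
step 11: s <- (s + 3)                 00000000000000111111111111111111
step 12: eval (s < (2 + (thread // 2))) 00000000000000111111111111111111
step 13: u <- ((thread * 11) // 3)    00000000000000000000111111111111
step 14: s <- (s + 3)                 00000000000000000000111111111111
step 15: eval (s < (2 + (thread // 2))) 00000000000000000000111111111111
step 16: u <- ((thread * 11) // 3)    00000000000000000000000000111111
step 17: s <- (s + 3)                 00000000000000000000000000111111
step 18: eval (s < (2 + (thread // 2))) 00000000000000000000000000111111
step 19: u <- u                       11111111111111111111111111111111
step 20: s <- p                       11111111111111111111111111111111
step 21: s <- ((-9 // 5) * (s % 5))   11111111111111111111111111111111

Answer: 22 steps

u: 0,1,7,11,14,18,22,25,29,33,36,40,44,47,51,55,58,62,66,69,73,77,80,84,88,91,95,99,102,106,110,113
p: 0,1,2,3,4,5,6,7,8,9,10,11,12,13,14,15,16,17,18,19,20,21,22,23,24,25,26,27,28,29,30,31
s: 0,-2,-4,-6,-8,0,-2,-4,-6,-8,0,-2,-4,-6,-8,0,-2,-4,-6,-8,0,-2,-4,-6,-8,0,-2,-4,-6,-8,0,-2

steps = 22; useful = 494; efficiency = 494/704 = 247/352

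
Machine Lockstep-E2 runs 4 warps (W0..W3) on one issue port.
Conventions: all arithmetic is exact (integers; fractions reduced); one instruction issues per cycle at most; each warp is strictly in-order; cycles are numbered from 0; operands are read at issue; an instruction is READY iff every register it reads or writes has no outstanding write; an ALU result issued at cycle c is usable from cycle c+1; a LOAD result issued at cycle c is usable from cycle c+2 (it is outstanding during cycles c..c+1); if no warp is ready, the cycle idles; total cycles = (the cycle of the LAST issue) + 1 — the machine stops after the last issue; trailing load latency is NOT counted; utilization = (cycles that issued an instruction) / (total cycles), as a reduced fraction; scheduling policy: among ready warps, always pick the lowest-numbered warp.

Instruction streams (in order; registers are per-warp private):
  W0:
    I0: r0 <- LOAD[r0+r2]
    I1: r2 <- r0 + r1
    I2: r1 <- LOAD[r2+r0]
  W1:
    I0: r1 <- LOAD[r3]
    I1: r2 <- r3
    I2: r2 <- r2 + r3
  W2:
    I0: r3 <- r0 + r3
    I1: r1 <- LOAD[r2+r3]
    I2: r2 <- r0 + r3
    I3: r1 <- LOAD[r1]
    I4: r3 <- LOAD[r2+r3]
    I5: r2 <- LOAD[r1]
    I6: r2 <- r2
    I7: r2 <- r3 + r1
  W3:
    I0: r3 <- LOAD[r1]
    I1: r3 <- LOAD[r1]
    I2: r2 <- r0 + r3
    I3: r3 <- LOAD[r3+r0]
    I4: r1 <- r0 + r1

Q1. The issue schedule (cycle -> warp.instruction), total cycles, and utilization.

cycle 0: W0.I0
cycle 1: W1.I0
cycle 2: W0.I1
cycle 3: W0.I2
cycle 4: W1.I1
cycle 5: W1.I2
cycle 6: W2.I0
cycle 7: W2.I1
cycle 8: W2.I2
cycle 9: W2.I3
cycle 10: W2.I4
cycle 11: W2.I5
cycle 12: W3.I0
cycle 13: W2.I6
cycle 14: W2.I7
cycle 15: W3.I1
cycle 16: idle
cycle 17: W3.I2
cycle 18: W3.I3
cycle 19: W3.I4

Answer: 20 cycles, utilization 19/20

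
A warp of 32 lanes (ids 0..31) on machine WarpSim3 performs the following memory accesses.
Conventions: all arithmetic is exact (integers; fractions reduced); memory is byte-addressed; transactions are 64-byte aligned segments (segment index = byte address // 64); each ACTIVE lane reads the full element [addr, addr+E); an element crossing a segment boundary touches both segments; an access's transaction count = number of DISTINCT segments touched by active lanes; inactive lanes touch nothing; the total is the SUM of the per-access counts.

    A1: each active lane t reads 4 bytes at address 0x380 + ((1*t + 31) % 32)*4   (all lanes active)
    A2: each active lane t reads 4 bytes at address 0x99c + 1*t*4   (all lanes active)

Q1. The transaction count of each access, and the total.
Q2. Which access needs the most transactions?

A1: 2 transactions
A2: 3 transactions

Answer: 2,3; total 5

Answer: A2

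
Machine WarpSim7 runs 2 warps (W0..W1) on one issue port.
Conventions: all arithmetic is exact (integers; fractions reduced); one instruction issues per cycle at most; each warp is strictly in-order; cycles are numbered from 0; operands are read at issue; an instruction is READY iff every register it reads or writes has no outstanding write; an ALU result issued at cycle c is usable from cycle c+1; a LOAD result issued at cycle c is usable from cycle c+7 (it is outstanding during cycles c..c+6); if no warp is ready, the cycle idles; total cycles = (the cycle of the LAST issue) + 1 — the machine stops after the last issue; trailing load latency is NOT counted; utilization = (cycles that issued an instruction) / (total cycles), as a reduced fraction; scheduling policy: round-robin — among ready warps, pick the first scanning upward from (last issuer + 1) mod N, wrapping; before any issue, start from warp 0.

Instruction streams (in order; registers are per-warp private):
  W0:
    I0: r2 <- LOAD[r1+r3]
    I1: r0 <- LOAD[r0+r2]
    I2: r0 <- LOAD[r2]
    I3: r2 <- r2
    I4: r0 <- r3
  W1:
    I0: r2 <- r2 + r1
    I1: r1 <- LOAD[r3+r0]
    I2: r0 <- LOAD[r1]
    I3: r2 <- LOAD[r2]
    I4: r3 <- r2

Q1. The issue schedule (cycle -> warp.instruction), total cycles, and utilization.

cycle 0: W0.I0
cycle 1: W1.I0
cycle 2: W1.I1
cycle 3: idle
cycle 4: idle
cycle 5: idle
cycle 6: idle
cycle 7: W0.I1
cycle 8: idle
cycle 9: W1.I2
cycle 10: W1.I3
cycle 11: idle
cycle 12: idle
cycle 13: idle
cycle 14: W0.I2
cycle 15: W0.I3
cycle 16: idle
cycle 17: W1.I4
cycle 18: idle
cycle 19: idle
cycle 20: idle
cycle 21: W0.I4

Answer: 22 cycles, utilization 5/11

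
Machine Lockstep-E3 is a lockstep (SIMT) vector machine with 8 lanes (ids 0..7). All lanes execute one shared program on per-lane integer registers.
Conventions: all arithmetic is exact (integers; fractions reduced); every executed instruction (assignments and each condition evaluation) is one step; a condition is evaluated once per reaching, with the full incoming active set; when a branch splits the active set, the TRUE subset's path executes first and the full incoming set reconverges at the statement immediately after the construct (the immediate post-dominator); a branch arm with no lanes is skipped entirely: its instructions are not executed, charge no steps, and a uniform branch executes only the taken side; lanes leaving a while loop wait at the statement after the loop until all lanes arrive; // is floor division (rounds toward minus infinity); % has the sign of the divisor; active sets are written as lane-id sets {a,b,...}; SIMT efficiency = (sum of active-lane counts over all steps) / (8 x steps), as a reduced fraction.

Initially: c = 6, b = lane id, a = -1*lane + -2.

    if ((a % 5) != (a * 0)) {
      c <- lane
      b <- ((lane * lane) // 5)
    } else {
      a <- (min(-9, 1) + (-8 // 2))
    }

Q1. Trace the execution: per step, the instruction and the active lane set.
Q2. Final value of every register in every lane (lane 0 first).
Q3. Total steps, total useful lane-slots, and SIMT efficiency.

step 0: eval ((a % 5) != (a * 0))    {0,1,2,3,4,5,6,7}
step 1: c <- lane                    {0,1,2,4,5,6,7}
step 2: b <- ((lane * lane) // 5)    {0,1,2,4,5,6,7}
step 3: a <- (min(-9, 1) + (-8 // 2)) {3}

Answer: 4 steps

c: 0,1,2,6,4,5,6,7
b: 0,0,0,3,3,5,7,9
a: -2,-3,-4,-13,-6,-7,-8,-9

steps = 4; useful = 23; efficiency = 23/32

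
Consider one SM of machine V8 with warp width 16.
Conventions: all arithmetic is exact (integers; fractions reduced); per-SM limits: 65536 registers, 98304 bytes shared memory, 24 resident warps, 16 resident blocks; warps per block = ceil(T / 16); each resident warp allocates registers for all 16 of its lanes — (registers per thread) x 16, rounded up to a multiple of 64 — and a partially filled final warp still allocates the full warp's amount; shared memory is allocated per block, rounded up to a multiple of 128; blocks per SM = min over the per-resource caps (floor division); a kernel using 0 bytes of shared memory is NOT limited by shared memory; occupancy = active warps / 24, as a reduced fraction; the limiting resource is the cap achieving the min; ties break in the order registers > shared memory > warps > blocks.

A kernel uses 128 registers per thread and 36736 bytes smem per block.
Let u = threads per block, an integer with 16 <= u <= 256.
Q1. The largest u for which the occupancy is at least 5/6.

Answer: u = 192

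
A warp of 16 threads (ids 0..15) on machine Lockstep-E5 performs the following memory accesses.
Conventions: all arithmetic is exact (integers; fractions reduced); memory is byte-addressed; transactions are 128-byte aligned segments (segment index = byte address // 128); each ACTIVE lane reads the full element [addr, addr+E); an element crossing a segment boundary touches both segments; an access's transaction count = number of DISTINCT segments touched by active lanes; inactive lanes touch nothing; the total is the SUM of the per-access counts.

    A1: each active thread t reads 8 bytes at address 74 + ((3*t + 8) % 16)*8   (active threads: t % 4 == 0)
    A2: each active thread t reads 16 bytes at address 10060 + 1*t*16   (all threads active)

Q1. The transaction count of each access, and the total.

A1: 2 transactions
A2: 3 transactions

Answer: 2,3; total 5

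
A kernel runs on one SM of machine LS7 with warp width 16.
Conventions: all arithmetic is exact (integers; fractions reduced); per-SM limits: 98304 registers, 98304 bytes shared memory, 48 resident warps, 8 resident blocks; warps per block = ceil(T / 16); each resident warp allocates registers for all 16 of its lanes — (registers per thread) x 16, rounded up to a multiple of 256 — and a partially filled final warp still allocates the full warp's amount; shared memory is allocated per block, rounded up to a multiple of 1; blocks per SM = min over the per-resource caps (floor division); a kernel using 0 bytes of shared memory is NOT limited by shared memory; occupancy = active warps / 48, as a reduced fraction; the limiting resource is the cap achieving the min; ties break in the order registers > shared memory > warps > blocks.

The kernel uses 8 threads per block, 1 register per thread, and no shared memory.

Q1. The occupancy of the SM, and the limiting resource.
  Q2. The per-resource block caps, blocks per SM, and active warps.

Answer: occupancy 1/6, limited by blocks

registers: 384 blocks
shared memory: no limit (kernel uses none)
warps: 48 blocks
blocks: 8 blocks

Answer: 8 blocks, 8 active warps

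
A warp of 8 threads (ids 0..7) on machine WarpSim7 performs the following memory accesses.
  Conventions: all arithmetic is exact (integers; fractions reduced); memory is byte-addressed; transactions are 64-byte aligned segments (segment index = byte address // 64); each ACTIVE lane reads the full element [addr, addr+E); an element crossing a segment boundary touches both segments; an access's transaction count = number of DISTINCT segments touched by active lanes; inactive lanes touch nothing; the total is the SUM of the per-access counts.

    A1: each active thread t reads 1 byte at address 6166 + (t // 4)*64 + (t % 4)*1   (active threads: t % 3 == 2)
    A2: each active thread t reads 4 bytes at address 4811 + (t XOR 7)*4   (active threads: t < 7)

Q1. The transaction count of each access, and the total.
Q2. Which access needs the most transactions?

A1: 2 transactions
A2: 1 transaction

Answer: 2,1; total 3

Answer: A1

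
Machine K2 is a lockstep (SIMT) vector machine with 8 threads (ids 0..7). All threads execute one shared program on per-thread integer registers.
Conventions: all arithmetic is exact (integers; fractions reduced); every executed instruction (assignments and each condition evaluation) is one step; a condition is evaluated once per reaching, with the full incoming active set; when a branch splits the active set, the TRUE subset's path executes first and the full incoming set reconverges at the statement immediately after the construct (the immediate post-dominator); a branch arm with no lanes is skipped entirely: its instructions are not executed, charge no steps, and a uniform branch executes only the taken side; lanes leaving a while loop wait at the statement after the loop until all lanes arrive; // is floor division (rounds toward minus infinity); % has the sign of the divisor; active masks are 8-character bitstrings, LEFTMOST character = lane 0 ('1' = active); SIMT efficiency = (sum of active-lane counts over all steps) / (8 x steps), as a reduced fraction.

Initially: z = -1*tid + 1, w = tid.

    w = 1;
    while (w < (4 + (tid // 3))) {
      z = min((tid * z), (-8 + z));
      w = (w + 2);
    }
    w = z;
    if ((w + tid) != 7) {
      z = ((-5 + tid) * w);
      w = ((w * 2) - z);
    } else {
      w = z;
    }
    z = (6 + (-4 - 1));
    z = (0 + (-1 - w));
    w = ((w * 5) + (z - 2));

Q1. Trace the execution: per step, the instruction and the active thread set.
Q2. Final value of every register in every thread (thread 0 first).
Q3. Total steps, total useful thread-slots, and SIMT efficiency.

step 0: w <- 1                       11111111
step 1: eval (w < (4 + (tid // 3)))  11111111
step 2: z <- min((tid * z), (-8 + z)) 11111111
step 3: w <- (w + 2)                 11111111
step 4: eval (w < (4 + (tid // 3)))  11111111
step 5: z <- min((tid * z), (-8 + z)) 11111111
step 6: w <- (w + 2)                 11111111
step 7: eval (w < (4 + (tid // 3)))  11111111
step 8: z <- min((tid * z), (-8 + z)) 00000011
step 9: w <- (w + 2)                 00000011
step 10: eval (w < (4 + (tid // 3)))  00000011
step 11: w <- z                       11111111
step 12: eval ((w + tid) != 7)        11111111
step 13: z <- ((-5 + tid) * w)        11111111
step 14: w <- ((w * 2) - z)           11111111
step 15: z <- (6 + (-4 - 1))          11111111
step 16: z <- (0 + (-1 - w))          11111111
step 17: w <- ((w * 5) + (z - 2))     11111111

Answer: 18 steps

z: 104,95,89,119,143,199,1079,-1
w: -423,-387,-363,-483,-579,-803,-4323,-3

steps = 18; useful = 126; efficiency = 126/144 = 7/8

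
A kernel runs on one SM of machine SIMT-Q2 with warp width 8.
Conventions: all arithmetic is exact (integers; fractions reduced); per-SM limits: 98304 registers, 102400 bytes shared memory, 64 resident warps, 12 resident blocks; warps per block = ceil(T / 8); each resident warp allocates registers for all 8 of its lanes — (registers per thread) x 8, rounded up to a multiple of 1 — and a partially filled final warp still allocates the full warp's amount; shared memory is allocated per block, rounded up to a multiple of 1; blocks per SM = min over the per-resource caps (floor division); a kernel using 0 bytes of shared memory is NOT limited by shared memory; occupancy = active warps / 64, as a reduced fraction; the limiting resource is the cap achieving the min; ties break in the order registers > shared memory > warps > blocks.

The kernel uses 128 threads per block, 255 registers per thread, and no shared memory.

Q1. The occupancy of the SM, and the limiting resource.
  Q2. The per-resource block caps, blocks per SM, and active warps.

Answer: occupancy 3/4, limited by registers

registers: 3 blocks
shared memory: no limit (kernel uses none)
warps: 4 blocks
blocks: 12 blocks

Answer: 3 blocks, 48 active warps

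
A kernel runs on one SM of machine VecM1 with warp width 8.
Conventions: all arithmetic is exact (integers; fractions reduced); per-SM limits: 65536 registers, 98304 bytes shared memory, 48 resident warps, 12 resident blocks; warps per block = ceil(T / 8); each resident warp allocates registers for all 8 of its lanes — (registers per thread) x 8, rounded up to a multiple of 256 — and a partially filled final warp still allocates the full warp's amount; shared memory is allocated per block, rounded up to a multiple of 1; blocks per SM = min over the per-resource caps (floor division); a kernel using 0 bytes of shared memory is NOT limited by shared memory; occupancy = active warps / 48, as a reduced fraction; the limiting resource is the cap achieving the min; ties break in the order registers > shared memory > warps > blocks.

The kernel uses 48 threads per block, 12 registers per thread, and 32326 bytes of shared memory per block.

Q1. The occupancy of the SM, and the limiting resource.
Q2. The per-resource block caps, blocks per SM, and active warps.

Answer: occupancy 3/8, limited by shared memory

registers: 42 blocks
shared memory: 3 blocks
warps: 8 blocks
blocks: 12 blocks

Answer: 3 blocks, 18 active warps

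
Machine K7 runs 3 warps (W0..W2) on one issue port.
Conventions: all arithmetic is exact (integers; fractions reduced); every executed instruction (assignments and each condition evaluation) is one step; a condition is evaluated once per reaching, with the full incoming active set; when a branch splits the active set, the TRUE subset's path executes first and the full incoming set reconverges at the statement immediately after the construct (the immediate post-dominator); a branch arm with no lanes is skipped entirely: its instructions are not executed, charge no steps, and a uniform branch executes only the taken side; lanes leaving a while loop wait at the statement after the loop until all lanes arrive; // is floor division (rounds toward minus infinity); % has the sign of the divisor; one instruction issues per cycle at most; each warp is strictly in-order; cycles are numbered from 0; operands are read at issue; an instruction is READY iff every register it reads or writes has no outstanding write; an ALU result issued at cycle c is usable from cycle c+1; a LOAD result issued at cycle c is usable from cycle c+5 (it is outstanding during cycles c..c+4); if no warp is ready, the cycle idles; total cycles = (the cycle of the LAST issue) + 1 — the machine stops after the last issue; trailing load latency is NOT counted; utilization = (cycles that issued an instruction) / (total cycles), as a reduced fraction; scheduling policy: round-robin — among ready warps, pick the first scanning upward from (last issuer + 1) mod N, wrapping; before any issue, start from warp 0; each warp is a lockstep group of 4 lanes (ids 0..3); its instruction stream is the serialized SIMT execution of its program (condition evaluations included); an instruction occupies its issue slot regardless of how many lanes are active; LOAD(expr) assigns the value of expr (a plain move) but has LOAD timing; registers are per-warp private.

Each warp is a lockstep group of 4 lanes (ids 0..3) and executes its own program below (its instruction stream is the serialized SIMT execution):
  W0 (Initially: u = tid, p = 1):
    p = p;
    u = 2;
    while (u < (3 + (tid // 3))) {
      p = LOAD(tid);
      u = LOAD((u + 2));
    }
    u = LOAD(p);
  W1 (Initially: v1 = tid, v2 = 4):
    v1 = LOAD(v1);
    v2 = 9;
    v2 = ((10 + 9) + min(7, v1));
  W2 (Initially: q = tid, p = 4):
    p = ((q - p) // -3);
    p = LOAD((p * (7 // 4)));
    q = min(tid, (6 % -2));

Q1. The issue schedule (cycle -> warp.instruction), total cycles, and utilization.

cycle 0: W0.I0
cycle 1: W1.I0
cycle 2: W2.I0
cycle 3: W0.I1
cycle 4: W1.I1
cycle 5: W2.I1
cycle 6: W0.I2
cycle 7: W1.I2
cycle 8: W2.I2
cycle 9: W0.I3
cycle 10: W0.I4
cycle 11: idle
cycle 12: idle
cycle 13: idle
cycle 14: idle
cycle 15: W0.I5
cycle 16: W0.I6

Answer: 17 cycles, utilization 13/17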